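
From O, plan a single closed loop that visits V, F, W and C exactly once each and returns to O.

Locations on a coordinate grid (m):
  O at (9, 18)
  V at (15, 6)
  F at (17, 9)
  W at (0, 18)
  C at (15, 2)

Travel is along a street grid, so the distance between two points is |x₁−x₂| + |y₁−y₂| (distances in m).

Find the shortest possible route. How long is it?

There are 12 distinct closed tours to check (reversals are equivalent).
O → V → F → W → C → O: 18+5+26+31+22 = 102
O → V → F → C → W → O: 18+5+9+31+9 = 72
O → V → W → F → C → O: 18+27+26+9+22 = 102
O → V → W → C → F → O: 18+27+31+9+17 = 102
O → V → C → F → W → O: 18+4+9+26+9 = 66
O → V → C → W → F → O: 18+4+31+26+17 = 96
O → F → V → W → C → O: 17+5+27+31+22 = 102
O → F → V → C → W → O: 17+5+4+31+9 = 66
O → F → W → V → C → O: 17+26+27+4+22 = 96
O → F → C → V → W → O: 17+9+4+27+9 = 66
O → W → V → F → C → O: 9+27+5+9+22 = 72
O → W → F → V → C → O: 9+26+5+4+22 = 66
The minimum is 66.
One optimal route: O → V → C → F → W → O (or its reverse).

66 m — the shortest possible round trip.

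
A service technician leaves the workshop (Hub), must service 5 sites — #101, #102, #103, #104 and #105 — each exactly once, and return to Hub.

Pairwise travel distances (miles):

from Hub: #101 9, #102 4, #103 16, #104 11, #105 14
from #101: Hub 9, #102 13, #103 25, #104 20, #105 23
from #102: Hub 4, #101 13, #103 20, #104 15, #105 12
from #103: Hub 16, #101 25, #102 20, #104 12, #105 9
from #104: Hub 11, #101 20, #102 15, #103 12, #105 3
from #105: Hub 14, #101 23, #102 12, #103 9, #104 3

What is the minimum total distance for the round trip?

65 miles — the shortest possible round trip.

There are 60 distinct closed tours to check (reversals are equivalent).
Hub→#101→#102→#103→#104→#105→Hub: 9+13+20+12+3+14 = 71
Hub→#101→#102→#103→#105→#104→Hub: 9+13+20+9+3+11 = 65
Hub→#101→#102→#104→#103→#105→Hub: 9+13+15+12+9+14 = 72
Hub→#101→#102→#104→#105→#103→Hub: 9+13+15+3+9+16 = 65
Hub→#101→#102→#105→#103→#104→Hub: 9+13+12+9+12+11 = 66
Hub→#101→#102→#105→#104→#103→Hub: 9+13+12+3+12+16 = 65
Hub→#101→#103→#102→#104→#105→Hub: 9+25+20+15+3+14 = 86
Hub→#101→#103→#102→#105→#104→Hub: 9+25+20+12+3+11 = 80
Hub→#101→#103→#104→#102→#105→Hub: 9+25+12+15+12+14 = 87
Hub→#101→#103→#104→#105→#102→Hub: 9+25+12+3+12+4 = 65
Hub→#101→#103→#105→#102→#104→Hub: 9+25+9+12+15+11 = 81
Hub→#101→#103→#105→#104→#102→Hub: 9+25+9+3+15+4 = 65
Hub→#101→#104→#102→#103→#105→Hub: 9+20+15+20+9+14 = 87
Hub→#101→#104→#102→#105→#103→Hub: 9+20+15+12+9+16 = 81
… (46 more)
The minimum is 65.
One optimal route: Hub → #101 → #102 → #103 → #105 → #104 → Hub (or its reverse).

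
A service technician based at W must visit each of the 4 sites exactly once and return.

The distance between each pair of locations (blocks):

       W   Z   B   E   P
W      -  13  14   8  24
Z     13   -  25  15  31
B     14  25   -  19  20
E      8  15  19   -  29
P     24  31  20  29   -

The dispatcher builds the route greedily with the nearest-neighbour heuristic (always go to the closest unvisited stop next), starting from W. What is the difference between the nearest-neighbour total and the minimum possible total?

4 blocks longer than the optimal tour.

W: E=8, Z=13, B=14, P=24 ⇒ E
E: Z=15, B=19, P=29 ⇒ Z
Z: B=25, P=31 ⇒ B
B: P=20 ⇒ P
NN route W → E → Z → B → P → W costs 92.
Optimal: W → B → P → Z → E → W costs 88 (by enumerating all 12 distinct tours).
Excess = 92 − 88 = 4.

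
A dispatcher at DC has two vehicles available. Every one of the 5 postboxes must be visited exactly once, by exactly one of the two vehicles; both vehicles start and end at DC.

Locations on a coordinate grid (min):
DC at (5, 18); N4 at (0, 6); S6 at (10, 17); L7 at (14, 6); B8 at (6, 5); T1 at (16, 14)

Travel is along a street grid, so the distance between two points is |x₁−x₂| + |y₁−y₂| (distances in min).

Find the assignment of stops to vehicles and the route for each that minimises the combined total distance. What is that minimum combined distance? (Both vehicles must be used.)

Minimum combined distance: 70 min.

There are 2^4 − 1 = 15 ways to divide the 5 stops into two non-empty groups. For each, the best each vehicle can do is its own shortest tour through its group:
  {N4} + {S6, L7, B8, T1}: 34 + 48 = 82
  {S6} + {N4, L7, B8, T1}: 12 + 58 = 70
  {N4, S6} + {L7, B8, T1}: 44 + 48 = 92
  {L7} + {N4, S6, B8, T1}: 42 + 58 = 100
  {N4, L7} + {S6, B8, T1}: 52 + 48 = 100
  {S6, L7} + {N4, B8, T1}: 42 + 58 = 100
  … (15 splits in total)
Best: vehicle 1 DC → S6 → DC = 12; vehicle 2 DC → N4 → B8 → L7 → T1 → DC = 58; combined 70.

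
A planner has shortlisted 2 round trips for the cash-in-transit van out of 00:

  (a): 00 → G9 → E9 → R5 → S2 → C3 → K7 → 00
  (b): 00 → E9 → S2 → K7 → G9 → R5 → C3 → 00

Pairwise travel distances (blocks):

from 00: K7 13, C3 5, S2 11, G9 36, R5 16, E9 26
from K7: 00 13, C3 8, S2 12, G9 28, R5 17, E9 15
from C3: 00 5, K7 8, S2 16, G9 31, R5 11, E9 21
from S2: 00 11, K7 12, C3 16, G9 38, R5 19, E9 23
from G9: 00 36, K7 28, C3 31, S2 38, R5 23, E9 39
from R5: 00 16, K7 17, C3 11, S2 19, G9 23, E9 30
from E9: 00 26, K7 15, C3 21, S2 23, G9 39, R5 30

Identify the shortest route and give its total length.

(a): 36 + 39 + 30 + 19 + 16 + 8 + 13 = 161
(b): 26 + 23 + 12 + 28 + 23 + 11 + 5 = 128

Shortest is (b), total 128 blocks.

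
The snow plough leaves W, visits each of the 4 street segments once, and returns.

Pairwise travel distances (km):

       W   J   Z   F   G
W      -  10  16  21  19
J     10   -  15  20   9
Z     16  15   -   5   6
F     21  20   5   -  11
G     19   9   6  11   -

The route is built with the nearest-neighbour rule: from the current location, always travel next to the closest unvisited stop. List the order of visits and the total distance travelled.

At W the remaining stops are J 10, Z 16, G 19, F 21; go to J.
At J the remaining stops are G 9, Z 15, F 20; go to G.
At G the remaining stops are Z 6, F 11; go to Z.
At Z the remaining stops are F 5; go to F.
Return F→W: 21.
Total = 10 + 9 + 6 + 5 + 21 = 51.

Nearest-neighbour total = 51 km; route W → J → G → Z → F → W.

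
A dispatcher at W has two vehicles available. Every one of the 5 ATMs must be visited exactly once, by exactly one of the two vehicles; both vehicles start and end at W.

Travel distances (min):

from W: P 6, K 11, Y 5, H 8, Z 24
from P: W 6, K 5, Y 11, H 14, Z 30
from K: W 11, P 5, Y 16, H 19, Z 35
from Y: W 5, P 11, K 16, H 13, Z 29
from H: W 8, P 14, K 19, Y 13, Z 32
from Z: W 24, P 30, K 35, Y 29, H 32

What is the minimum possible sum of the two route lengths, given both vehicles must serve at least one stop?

There are 2^4 − 1 = 15 ways to divide the 5 stops into two non-empty groups. For each, the best each vehicle can do is its own shortest tour through its group:
  {P} + {K, Y, H, Z}: 12 + 96 = 108
  {K} + {P, Y, H, Z}: 22 + 86 = 108
  {P, K} + {Y, H, Z}: 22 + 74 = 96
  {Y} + {P, K, H, Z}: 10 + 86 = 96
  {P, Y} + {K, H, Z}: 22 + 86 = 108
  {K, Y} + {P, H, Z}: 32 + 76 = 108
  … (15 splits in total)
Best: vehicle 1 W → P → K → W = 22; vehicle 2 W → Y → H → Z → W = 74; combined 96.

96 min — the smallest possible combined total.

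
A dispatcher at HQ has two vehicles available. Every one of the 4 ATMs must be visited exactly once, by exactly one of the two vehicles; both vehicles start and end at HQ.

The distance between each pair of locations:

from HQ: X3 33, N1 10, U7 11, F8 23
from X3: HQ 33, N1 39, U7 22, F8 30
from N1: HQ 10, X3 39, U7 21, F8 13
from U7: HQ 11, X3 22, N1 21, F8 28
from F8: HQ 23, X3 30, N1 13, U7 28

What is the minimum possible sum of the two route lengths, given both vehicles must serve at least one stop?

There are 2^3 − 1 = 7 ways to divide the 4 stops into two non-empty groups. For each, the best each vehicle can do is its own shortest tour through its group:
  {X3} + {N1, U7, F8}: 66 + 62 = 128
  {N1} + {X3, U7, F8}: 20 + 86 = 106
  {X3, N1} + {U7, F8}: 82 + 62 = 144
  {U7} + {X3, N1, F8}: 22 + 86 = 108
  {X3, U7} + {N1, F8}: 66 + 46 = 112
  {N1, U7} + {X3, F8}: 42 + 86 = 128
  … (7 splits in total)
Best: vehicle 1 HQ → N1 → HQ = 20; vehicle 2 HQ → U7 → X3 → F8 → HQ = 86; combined 106.

Minimum combined distance: 106.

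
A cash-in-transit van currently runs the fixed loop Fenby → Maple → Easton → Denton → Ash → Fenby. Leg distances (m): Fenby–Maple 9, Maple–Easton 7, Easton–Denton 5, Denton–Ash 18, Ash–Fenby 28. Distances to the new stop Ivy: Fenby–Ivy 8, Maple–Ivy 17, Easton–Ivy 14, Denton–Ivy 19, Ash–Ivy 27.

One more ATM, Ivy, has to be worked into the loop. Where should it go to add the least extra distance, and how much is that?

Insertion cost between consecutive stops i–j is d(i,Ivy) + d(Ivy,j) − d(i,j):
  between Fenby and Maple: 8 + 17 − 9 = 16
  between Maple and Easton: 17 + 14 − 7 = 24
  between Easton and Denton: 14 + 19 − 5 = 28
  between Denton and Ash: 19 + 27 − 18 = 28
  between Ash and Fenby: 27 + 8 − 28 = 7
Cheapest insertion is between Ash and Fenby, adding 7.
New total = 67 + 7 = 74.

Minimum extra distance: 7 m, inserting Ivy between Ash and Fenby.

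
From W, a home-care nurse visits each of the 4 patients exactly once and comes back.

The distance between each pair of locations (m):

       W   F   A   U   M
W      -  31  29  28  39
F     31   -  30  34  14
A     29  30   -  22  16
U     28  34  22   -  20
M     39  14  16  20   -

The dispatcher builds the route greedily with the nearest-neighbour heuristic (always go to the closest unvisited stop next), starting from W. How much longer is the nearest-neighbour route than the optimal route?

From W: U=28, A=29, F=31, M=39 → choose U (28).
From U: M=20, A=22, F=34 → choose M (20).
From M: F=14, A=16 → choose F (14).
From F: A=30 → choose A (30).
NN route W → U → M → F → A → W costs 121.
Optimal: W → F → M → A → U → W costs 111 (by enumerating all 12 distinct tours).
Excess = 121 − 111 = 10.

Excess over optimum: 10 m.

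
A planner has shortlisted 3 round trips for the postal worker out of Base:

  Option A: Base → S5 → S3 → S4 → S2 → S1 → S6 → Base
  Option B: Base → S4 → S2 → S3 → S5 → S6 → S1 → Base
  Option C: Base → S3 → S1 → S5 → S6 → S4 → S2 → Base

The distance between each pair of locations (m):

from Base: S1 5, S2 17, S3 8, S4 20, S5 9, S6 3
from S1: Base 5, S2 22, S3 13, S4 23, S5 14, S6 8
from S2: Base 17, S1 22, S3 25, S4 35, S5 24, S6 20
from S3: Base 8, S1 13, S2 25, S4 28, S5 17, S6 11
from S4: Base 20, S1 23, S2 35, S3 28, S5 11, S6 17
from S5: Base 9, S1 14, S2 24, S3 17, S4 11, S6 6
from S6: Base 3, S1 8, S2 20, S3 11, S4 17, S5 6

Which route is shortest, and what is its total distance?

Shortest is Option C, total 110 m.

Option A: 9 + 17 + 28 + 35 + 22 + 8 + 3 = 122
Option B: 20 + 35 + 25 + 17 + 6 + 8 + 5 = 116
Option C: 8 + 13 + 14 + 6 + 17 + 35 + 17 = 110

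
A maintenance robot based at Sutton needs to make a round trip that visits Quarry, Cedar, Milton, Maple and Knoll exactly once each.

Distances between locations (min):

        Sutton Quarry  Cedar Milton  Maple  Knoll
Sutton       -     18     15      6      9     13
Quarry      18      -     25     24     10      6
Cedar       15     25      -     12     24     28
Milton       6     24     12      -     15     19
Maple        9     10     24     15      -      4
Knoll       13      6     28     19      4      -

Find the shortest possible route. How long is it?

Sutton→Quarry→Cedar→Milton→Maple→Knoll→Sutton: 18+25+12+15+4+13 = 87
Sutton→Quarry→Cedar→Milton→Knoll→Maple→Sutton: 18+25+12+19+4+9 = 87
Sutton→Quarry→Cedar→Maple→Milton→Knoll→Sutton: 18+25+24+15+19+13 = 114
Sutton→Quarry→Cedar→Maple→Knoll→Milton→Sutton: 18+25+24+4+19+6 = 96
Sutton→Quarry→Cedar→Knoll→Milton→Maple→Sutton: 18+25+28+19+15+9 = 114
Sutton→Quarry→Cedar→Knoll→Maple→Milton→Sutton: 18+25+28+4+15+6 = 96
Sutton→Quarry→Milton→Cedar→Maple→Knoll→Sutton: 18+24+12+24+4+13 = 95
Sutton→Quarry→Milton→Cedar→Knoll→Maple→Sutton: 18+24+12+28+4+9 = 95
Sutton→Quarry→Milton→Maple→Cedar→Knoll→Sutton: 18+24+15+24+28+13 = 122
Sutton→Quarry→Milton→Maple→Knoll→Cedar→Sutton: 18+24+15+4+28+15 = 104
Sutton→Quarry→Milton→Knoll→Cedar→Maple→Sutton: 18+24+19+28+24+9 = 122
Sutton→Quarry→Milton→Knoll→Maple→Cedar→Sutton: 18+24+19+4+24+15 = 104
Sutton→Quarry→Maple→Cedar→Milton→Knoll→Sutton: 18+10+24+12+19+13 = 96
Sutton→Quarry→Maple→Cedar→Knoll→Milton→Sutton: 18+10+24+28+19+6 = 105
… (46 more)
Sutton→Milton→Cedar→Quarry→Knoll→Maple→Sutton: 6+12+25+6+4+9 = 62  ← best
The minimum is 62.
One optimal route: Sutton → Milton → Cedar → Quarry → Knoll → Maple → Sutton (or its reverse).

62 min — the shortest possible round trip.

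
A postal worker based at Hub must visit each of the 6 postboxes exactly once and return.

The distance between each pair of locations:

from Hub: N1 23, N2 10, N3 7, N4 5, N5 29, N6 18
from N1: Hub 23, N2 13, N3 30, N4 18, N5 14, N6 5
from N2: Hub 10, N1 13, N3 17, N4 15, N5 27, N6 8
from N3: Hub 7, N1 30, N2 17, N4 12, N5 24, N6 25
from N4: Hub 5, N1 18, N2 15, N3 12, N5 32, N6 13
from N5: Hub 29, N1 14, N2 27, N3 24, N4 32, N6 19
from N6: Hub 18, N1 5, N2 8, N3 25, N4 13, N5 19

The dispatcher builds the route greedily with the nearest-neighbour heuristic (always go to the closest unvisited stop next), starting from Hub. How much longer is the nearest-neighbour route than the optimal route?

12 longer than the optimal tour.

From Hub: N4=5, N3=7, N2=10, N6=18, N1=23, N5=29 → choose N4 (5).
From N4: N3=12, N6=13, N2=15, N1=18, N5=32 → choose N3 (12).
From N3: N2=17, N5=24, N6=25, N1=30 → choose N2 (17).
From N2: N6=8, N1=13, N5=27 → choose N6 (8).
From N6: N1=5, N5=19 → choose N1 (5).
From N1: N5=14 → choose N5 (14).
NN route Hub → N4 → N3 → N2 → N6 → N1 → N5 → Hub costs 90.
Optimal: Hub → N2 → N6 → N1 → N5 → N3 → N4 → Hub costs 78 (by enumerating all 360 distinct tours).
Excess = 90 − 78 = 12.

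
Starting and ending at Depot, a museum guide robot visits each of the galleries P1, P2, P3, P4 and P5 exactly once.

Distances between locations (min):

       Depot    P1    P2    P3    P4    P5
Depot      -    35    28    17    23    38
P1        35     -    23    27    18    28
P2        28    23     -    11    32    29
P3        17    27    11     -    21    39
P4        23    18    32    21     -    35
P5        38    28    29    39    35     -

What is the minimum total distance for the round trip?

Minimum total distance: 126 min.

There are 60 distinct closed tours to check (reversals are equivalent).
Depot - P1 - P2 - P3 - P4 - P5 - Depot: 35+23+11+21+35+38 = 163
Depot - P1 - P2 - P3 - P5 - P4 - Depot: 35+23+11+39+35+23 = 166
Depot - P1 - P2 - P4 - P3 - P5 - Depot: 35+23+32+21+39+38 = 188
Depot - P1 - P2 - P4 - P5 - P3 - Depot: 35+23+32+35+39+17 = 181
Depot - P1 - P2 - P5 - P3 - P4 - Depot: 35+23+29+39+21+23 = 170
Depot - P1 - P2 - P5 - P4 - P3 - Depot: 35+23+29+35+21+17 = 160
Depot - P1 - P3 - P2 - P4 - P5 - Depot: 35+27+11+32+35+38 = 178
Depot - P1 - P3 - P2 - P5 - P4 - Depot: 35+27+11+29+35+23 = 160
Depot - P1 - P3 - P4 - P2 - P5 - Depot: 35+27+21+32+29+38 = 182
Depot - P1 - P3 - P4 - P5 - P2 - Depot: 35+27+21+35+29+28 = 175
Depot - P1 - P3 - P5 - P2 - P4 - Depot: 35+27+39+29+32+23 = 185
Depot - P1 - P3 - P5 - P4 - P2 - Depot: 35+27+39+35+32+28 = 196
Depot - P1 - P4 - P2 - P3 - P5 - Depot: 35+18+32+11+39+38 = 173
Depot - P1 - P4 - P2 - P5 - P3 - Depot: 35+18+32+29+39+17 = 170
… (46 more)
Depot - P3 - P2 - P5 - P1 - P4 - Depot: 17+11+29+28+18+23 = 126  ← best
The minimum is 126.
One optimal route: Depot → P3 → P2 → P5 → P1 → P4 → Depot (or its reverse).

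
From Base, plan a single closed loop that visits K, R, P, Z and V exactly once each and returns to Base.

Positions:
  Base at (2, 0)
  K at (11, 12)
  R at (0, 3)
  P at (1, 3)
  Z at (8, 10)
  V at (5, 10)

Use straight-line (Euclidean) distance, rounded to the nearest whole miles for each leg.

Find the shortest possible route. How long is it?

There are 60 distinct closed tours to check (reversals are equivalent).
Base→K→R→P→Z→V→Base: 15+14+1+10+3+10 = 53
Base→K→R→P→V→Z→Base: 15+14+1+8+3+12 = 53
Base→K→R→Z→P→V→Base: 15+14+11+10+8+10 = 68
Base→K→R→Z→V→P→Base: 15+14+11+3+8+3 = 54
Base→K→R→V→P→Z→Base: 15+14+9+8+10+12 = 68
Base→K→R→V→Z→P→Base: 15+14+9+3+10+3 = 54
Base→K→P→R→Z→V→Base: 15+13+1+11+3+10 = 53
Base→K→P→R→V→Z→Base: 15+13+1+9+3+12 = 53
Base→K→P→Z→R→V→Base: 15+13+10+11+9+10 = 68
Base→K→P→Z→V→R→Base: 15+13+10+3+9+4 = 54
Base→K→P→V→R→Z→Base: 15+13+8+9+11+12 = 68
Base→K→P→V→Z→R→Base: 15+13+8+3+11+4 = 54
Base→K→Z→R→P→V→Base: 15+4+11+1+8+10 = 49
Base→K→Z→R→V→P→Base: 15+4+11+9+8+3 = 50
… (46 more)
Base→K→Z→V→R→P→Base: 15+4+3+9+1+3 = 35  ← best
The minimum is 35.
One optimal route: Base → K → Z → V → R → P → Base (or its reverse).

Shortest round trip = 35 miles.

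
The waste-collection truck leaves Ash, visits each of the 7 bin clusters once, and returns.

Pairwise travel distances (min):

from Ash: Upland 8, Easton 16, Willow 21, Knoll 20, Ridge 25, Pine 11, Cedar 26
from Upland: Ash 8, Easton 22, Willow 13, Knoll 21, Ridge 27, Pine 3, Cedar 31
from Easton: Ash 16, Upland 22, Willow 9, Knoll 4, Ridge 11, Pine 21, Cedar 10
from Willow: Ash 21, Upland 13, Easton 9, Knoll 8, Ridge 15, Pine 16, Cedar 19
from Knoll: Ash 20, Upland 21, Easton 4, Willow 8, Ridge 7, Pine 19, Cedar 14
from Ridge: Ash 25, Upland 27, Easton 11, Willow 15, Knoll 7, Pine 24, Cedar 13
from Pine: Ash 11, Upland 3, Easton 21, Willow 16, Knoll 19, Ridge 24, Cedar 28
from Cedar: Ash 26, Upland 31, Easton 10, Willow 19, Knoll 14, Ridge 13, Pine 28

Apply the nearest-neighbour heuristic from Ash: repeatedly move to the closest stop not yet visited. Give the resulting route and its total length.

Total distance 87 min via the nearest-neighbour route Ash → Upland → Pine → Willow → Knoll → Easton → Cedar → Ridge → Ash.

From Ash: distances to unvisited — Upland=8, Pine=11, Easton=16, Knoll=20, Willow=21, Ridge=25, Cedar=26. Nearest is Upland (8).
From Upland: distances to unvisited — Pine=3, Willow=13, Knoll=21, Easton=22, Ridge=27, Cedar=31. Nearest is Pine (3).
From Pine: distances to unvisited — Willow=16, Knoll=19, Easton=21, Ridge=24, Cedar=28. Nearest is Willow (16).
From Willow: distances to unvisited — Knoll=8, Easton=9, Ridge=15, Cedar=19. Nearest is Knoll (8).
From Knoll: distances to unvisited — Easton=4, Ridge=7, Cedar=14. Nearest is Easton (4).
From Easton: distances to unvisited — Cedar=10, Ridge=11. Nearest is Cedar (10).
From Cedar: distances to unvisited — Ridge=13. Nearest is Ridge (13).
Return Ridge→Ash: 25.
Total = 8 + 3 + 16 + 8 + 4 + 10 + 13 + 25 = 87.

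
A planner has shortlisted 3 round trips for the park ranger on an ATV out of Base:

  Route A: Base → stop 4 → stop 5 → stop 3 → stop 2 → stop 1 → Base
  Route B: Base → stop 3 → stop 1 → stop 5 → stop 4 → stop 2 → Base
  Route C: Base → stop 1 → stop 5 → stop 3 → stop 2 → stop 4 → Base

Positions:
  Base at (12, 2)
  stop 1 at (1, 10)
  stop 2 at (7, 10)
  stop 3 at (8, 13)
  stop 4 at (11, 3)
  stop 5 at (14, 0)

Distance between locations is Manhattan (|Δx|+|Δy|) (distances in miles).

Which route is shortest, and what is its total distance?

56 miles — Route A is the shortest.

Route A: 2 + 6 + 19 + 4 + 6 + 19 = 56
Route B: 15 + 10 + 23 + 6 + 11 + 13 = 78
Route C: 19 + 23 + 19 + 4 + 11 + 2 = 78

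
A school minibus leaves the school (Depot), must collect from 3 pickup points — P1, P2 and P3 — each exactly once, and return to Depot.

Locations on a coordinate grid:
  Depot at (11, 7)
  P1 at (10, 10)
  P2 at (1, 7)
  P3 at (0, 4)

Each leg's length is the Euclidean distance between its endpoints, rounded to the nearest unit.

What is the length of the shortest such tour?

Depot - P1 - P2 - P3 - Depot: 3+9+3+11 = 26
Depot - P1 - P3 - P2 - Depot: 3+12+3+10 = 28
Depot - P2 - P1 - P3 - Depot: 10+9+12+11 = 42
The minimum is 26.
One optimal route: Depot → P1 → P2 → P3 → Depot (or its reverse).

26 — the shortest possible round trip.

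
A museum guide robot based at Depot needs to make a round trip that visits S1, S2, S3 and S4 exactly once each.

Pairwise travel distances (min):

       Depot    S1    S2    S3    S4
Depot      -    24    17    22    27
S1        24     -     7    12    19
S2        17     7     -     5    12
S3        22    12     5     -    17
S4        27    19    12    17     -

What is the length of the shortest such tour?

80 min — the shortest possible round trip.

Depot→S1→S2→S3→S4→Depot: 24+7+5+17+27 = 80
Depot→S1→S2→S4→S3→Depot: 24+7+12+17+22 = 82
Depot→S1→S3→S2→S4→Depot: 24+12+5+12+27 = 80
Depot→S1→S3→S4→S2→Depot: 24+12+17+12+17 = 82
Depot→S1→S4→S2→S3→Depot: 24+19+12+5+22 = 82
Depot→S1→S4→S3→S2→Depot: 24+19+17+5+17 = 82
Depot→S2→S1→S3→S4→Depot: 17+7+12+17+27 = 80
Depot→S2→S1→S4→S3→Depot: 17+7+19+17+22 = 82
Depot→S2→S3→S1→S4→Depot: 17+5+12+19+27 = 80
Depot→S2→S4→S1→S3→Depot: 17+12+19+12+22 = 82
Depot→S3→S1→S2→S4→Depot: 22+12+7+12+27 = 80
Depot→S3→S2→S1→S4→Depot: 22+5+7+19+27 = 80
The minimum is 80.
One optimal route: Depot → S1 → S2 → S3 → S4 → Depot (or its reverse).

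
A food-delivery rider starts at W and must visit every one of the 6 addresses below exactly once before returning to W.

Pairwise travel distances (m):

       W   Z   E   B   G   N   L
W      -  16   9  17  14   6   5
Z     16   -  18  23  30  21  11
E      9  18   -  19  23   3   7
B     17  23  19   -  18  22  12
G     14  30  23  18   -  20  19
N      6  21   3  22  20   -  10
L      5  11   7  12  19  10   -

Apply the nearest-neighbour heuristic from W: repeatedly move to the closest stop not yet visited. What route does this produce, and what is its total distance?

At W the remaining stops are L 5, N 6, E 9, G 14, Z 16, B 17; go to L.
At L the remaining stops are E 7, N 10, Z 11, B 12, G 19; go to E.
At E the remaining stops are N 3, Z 18, B 19, G 23; go to N.
At N the remaining stops are G 20, Z 21, B 22; go to G.
At G the remaining stops are B 18, Z 30; go to B.
At B the remaining stops are Z 23; go to Z.
Return Z→W: 16.
Total = 5 + 7 + 3 + 20 + 18 + 23 + 16 = 92.

Total distance 92 m via the nearest-neighbour route W → L → E → N → G → B → Z → W.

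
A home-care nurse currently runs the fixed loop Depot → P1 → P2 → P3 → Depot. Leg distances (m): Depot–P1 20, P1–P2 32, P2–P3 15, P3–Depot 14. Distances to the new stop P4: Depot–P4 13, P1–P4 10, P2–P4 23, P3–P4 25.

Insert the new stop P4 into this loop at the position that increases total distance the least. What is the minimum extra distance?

Insertion cost between consecutive stops i–j is d(i,P4) + d(P4,j) − d(i,j):
  between Depot and P1: 13 + 10 − 20 = 3
  between P1 and P2: 10 + 23 − 32 = 1
  between P2 and P3: 23 + 25 − 15 = 33
  between P3 and Depot: 25 + 13 − 14 = 24
Cheapest insertion is between P1 and P2, adding 1.
New total = 81 + 1 = 82.

Minimum extra distance: 1 m, inserting P4 between P1 and P2.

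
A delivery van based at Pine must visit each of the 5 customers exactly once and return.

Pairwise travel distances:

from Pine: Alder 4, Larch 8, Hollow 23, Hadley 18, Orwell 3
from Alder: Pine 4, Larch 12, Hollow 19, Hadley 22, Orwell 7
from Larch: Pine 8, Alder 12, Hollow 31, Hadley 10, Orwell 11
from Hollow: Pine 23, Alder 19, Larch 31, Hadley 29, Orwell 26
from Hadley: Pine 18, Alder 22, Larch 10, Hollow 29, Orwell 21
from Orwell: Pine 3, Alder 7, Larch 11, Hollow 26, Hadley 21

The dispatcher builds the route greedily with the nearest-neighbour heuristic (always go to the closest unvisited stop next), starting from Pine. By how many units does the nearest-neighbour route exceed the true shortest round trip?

From Pine: Orwell=3, Alder=4, Larch=8, Hadley=18, Hollow=23 → choose Orwell (3).
From Orwell: Alder=7, Larch=11, Hadley=21, Hollow=26 → choose Alder (7).
From Alder: Larch=12, Hollow=19, Hadley=22 → choose Larch (12).
From Larch: Hadley=10, Hollow=31 → choose Hadley (10).
From Hadley: Hollow=29 → choose Hollow (29).
NN route Pine → Orwell → Alder → Larch → Hadley → Hollow → Pine costs 84.
Optimal: Pine → Alder → Hollow → Hadley → Larch → Orwell → Pine costs 76 (by enumerating all 60 distinct tours).
Excess = 84 − 76 = 8.

Excess over optimum: 8.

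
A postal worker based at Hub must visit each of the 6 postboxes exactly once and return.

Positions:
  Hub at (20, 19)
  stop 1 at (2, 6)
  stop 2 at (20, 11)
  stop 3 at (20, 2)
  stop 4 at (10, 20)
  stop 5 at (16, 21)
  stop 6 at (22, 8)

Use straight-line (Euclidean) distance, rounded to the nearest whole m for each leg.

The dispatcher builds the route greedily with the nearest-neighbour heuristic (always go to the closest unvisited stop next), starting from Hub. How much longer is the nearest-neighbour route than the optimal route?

From Hub: stop 5=4, stop 2=8, stop 4=10, stop 6=11, stop 3=17, stop 1=22 → choose stop 5 (4).
From stop 5: stop 4=6, stop 2=11, stop 6=14, stop 3=19, stop 1=21 → choose stop 4 (6).
From stop 4: stop 2=13, stop 1=16, stop 6=17, stop 3=21 → choose stop 2 (13).
From stop 2: stop 6=4, stop 3=9, stop 1=19 → choose stop 6 (4).
From stop 6: stop 3=6, stop 1=20 → choose stop 3 (6).
From stop 3: stop 1=18 → choose stop 1 (18).
NN route Hub → stop 5 → stop 4 → stop 2 → stop 6 → stop 3 → stop 1 → Hub costs 73.
Optimal: Hub → stop 2 → stop 6 → stop 3 → stop 1 → stop 4 → stop 5 → Hub costs 62 (by enumerating all 360 distinct tours).
Excess = 73 − 62 = 11.

11 m longer than the optimal tour.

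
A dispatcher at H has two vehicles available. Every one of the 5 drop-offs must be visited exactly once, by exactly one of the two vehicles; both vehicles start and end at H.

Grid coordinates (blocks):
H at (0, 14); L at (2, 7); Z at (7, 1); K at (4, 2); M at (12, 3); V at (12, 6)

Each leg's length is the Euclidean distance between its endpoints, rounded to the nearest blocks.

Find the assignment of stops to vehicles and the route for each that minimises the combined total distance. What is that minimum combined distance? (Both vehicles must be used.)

Check every non-empty split of the stops between the two vehicles; for each half take its own optimal tour:
  {L} + {Z, K, M, V}: 14 + 38 = 52
  {Z} + {L, K, M, V}: 30 + 37 = 67
  {L, Z} + {K, M, V}: 30 + 38 = 68
  {K} + {L, Z, M, V}: 26 + 37 = 63
  {L, K} + {Z, M, V}: 25 + 37 = 62
  {Z, K} + {L, M, V}: 31 + 35 = 66
  … (15 splits in total)
Best: vehicle 1 H → L → H = 14; vehicle 2 H → K → Z → M → V → H = 38; combined 52.

Minimum combined distance: 52 blocks.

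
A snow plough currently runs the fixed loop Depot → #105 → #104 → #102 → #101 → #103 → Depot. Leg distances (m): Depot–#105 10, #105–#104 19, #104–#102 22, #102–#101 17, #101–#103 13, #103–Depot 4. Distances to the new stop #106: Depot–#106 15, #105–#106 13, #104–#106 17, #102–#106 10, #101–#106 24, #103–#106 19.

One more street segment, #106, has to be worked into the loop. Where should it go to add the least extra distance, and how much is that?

Minimum extra distance: 5 m, inserting #106 between #104 and #102.

Insertion cost between consecutive stops i–j is d(i,#106) + d(#106,j) − d(i,j):
  between Depot and #105: 15 + 13 − 10 = 18
  between #105 and #104: 13 + 17 − 19 = 11
  between #104 and #102: 17 + 10 − 22 = 5
  between #102 and #101: 10 + 24 − 17 = 17
  between #101 and #103: 24 + 19 − 13 = 30
  between #103 and Depot: 19 + 15 − 4 = 30
Cheapest insertion is between #104 and #102, adding 5.
New total = 85 + 5 = 90.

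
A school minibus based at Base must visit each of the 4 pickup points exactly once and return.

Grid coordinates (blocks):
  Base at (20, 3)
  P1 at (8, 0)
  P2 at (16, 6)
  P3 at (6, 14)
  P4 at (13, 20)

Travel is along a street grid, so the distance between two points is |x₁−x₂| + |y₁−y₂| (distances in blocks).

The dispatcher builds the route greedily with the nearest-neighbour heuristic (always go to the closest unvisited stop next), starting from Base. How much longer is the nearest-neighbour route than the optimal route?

The nearest-neighbour route is 6 blocks longer than optimal.

From Base: P2=7, P1=15, P4=24, P3=25 → choose P2 (7).
From P2: P1=14, P4=17, P3=18 → choose P1 (14).
From P1: P3=16, P4=25 → choose P3 (16).
From P3: P4=13 → choose P4 (13).
NN route Base → P2 → P1 → P3 → P4 → Base costs 74.
Optimal: Base → P1 → P3 → P4 → P2 → Base costs 68 (by enumerating all 12 distinct tours).
Excess = 74 − 68 = 6.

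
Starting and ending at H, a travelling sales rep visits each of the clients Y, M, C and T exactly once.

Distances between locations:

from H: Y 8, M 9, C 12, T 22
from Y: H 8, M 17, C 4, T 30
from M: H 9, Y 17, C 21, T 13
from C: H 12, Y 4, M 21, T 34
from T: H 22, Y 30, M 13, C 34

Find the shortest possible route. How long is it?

There are 12 distinct closed tours to check (reversals are equivalent).
H-Y-M-C-T-H: 8+17+21+34+22 = 102
H-Y-M-T-C-H: 8+17+13+34+12 = 84
H-Y-C-M-T-H: 8+4+21+13+22 = 68
H-Y-C-T-M-H: 8+4+34+13+9 = 68
H-Y-T-M-C-H: 8+30+13+21+12 = 84
H-Y-T-C-M-H: 8+30+34+21+9 = 102
H-M-Y-C-T-H: 9+17+4+34+22 = 86
H-M-Y-T-C-H: 9+17+30+34+12 = 102
H-M-C-Y-T-H: 9+21+4+30+22 = 86
H-M-T-Y-C-H: 9+13+30+4+12 = 68
H-C-Y-M-T-H: 12+4+17+13+22 = 68
H-C-M-Y-T-H: 12+21+17+30+22 = 102
The minimum is 68.
One optimal route: H → Y → C → M → T → H (or its reverse).

Minimum total distance: 68.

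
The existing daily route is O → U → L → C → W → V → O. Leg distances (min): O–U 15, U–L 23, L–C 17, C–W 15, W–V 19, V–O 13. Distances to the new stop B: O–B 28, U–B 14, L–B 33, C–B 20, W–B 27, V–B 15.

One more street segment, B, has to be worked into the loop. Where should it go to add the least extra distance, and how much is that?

Insertion cost between consecutive stops i–j is d(i,B) + d(B,j) − d(i,j):
  between O and U: 28 + 14 − 15 = 27
  between U and L: 14 + 33 − 23 = 24
  between L and C: 33 + 20 − 17 = 36
  between C and W: 20 + 27 − 15 = 32
  between W and V: 27 + 15 − 19 = 23
  between V and O: 15 + 28 − 13 = 30
Cheapest insertion is between W and V, adding 23.
New total = 102 + 23 = 125.

Minimum extra distance: 23 min, inserting B between W and V.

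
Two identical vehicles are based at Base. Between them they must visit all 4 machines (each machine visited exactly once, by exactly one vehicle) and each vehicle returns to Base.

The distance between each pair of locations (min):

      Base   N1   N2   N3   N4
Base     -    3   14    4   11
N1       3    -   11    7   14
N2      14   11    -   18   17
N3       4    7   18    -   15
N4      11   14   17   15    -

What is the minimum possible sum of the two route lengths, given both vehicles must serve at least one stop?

There are 2^3 − 1 = 7 ways to divide the 4 stops into two non-empty groups. For each, the best each vehicle can do is its own shortest tour through its group:
  {N1} + {N2, N3, N4}: 6 + 50 = 56
  {N2} + {N1, N3, N4}: 28 + 36 = 64
  {N1, N2} + {N3, N4}: 28 + 30 = 58
  {N3} + {N1, N2, N4}: 8 + 42 = 50
  {N1, N3} + {N2, N4}: 14 + 42 = 56
  {N2, N3} + {N1, N4}: 36 + 28 = 64
  … (7 splits in total)
Best: vehicle 1 Base → N3 → Base = 8; vehicle 2 Base → N1 → N2 → N4 → Base = 42; combined 50.

50 min — the smallest possible combined total.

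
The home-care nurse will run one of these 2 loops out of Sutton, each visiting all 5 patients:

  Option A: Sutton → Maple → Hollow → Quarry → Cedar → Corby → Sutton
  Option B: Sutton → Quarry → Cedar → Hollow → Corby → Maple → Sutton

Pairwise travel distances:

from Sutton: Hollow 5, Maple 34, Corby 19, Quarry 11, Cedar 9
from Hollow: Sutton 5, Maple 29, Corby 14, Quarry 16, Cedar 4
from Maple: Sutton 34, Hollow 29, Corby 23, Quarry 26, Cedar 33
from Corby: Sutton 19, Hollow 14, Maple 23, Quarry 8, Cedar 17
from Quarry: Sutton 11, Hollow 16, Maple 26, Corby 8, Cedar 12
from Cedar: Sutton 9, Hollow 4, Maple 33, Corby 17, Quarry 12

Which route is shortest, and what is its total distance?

98 — Option B is the shortest.

Option A: 34 + 29 + 16 + 12 + 17 + 19 = 127
Option B: 11 + 12 + 4 + 14 + 23 + 34 = 98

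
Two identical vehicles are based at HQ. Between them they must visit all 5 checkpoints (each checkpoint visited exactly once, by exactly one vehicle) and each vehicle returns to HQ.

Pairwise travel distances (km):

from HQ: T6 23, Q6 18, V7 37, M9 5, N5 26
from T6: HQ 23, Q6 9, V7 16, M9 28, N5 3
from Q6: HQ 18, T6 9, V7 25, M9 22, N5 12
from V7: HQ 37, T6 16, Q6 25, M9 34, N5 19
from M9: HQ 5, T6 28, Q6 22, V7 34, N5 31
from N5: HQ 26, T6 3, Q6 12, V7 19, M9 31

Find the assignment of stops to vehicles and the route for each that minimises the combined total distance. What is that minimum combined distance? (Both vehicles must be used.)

There are 2^4 − 1 = 15 ways to divide the 5 stops into two non-empty groups. For each, the best each vehicle can do is its own shortest tour through its group:
  {T6} + {Q6, V7, M9, N5}: 46 + 88 = 134
  {Q6} + {T6, V7, M9, N5}: 36 + 84 = 120
  {T6, Q6} + {V7, M9, N5}: 50 + 84 = 134
  {V7} + {T6, Q6, M9, N5}: 74 + 65 = 139
  {T6, V7} + {Q6, M9, N5}: 76 + 65 = 141
  {Q6, V7} + {T6, M9, N5}: 80 + 62 = 142
  … (15 splits in total)
  {M9} + {T6, Q6, V7, N5}: 10 + 86 = 96  ← best
Best: vehicle 1 HQ → M9 → HQ = 10; vehicle 2 HQ → Q6 → T6 → N5 → V7 → HQ = 86; combined 96.

Minimum combined distance: 96 km.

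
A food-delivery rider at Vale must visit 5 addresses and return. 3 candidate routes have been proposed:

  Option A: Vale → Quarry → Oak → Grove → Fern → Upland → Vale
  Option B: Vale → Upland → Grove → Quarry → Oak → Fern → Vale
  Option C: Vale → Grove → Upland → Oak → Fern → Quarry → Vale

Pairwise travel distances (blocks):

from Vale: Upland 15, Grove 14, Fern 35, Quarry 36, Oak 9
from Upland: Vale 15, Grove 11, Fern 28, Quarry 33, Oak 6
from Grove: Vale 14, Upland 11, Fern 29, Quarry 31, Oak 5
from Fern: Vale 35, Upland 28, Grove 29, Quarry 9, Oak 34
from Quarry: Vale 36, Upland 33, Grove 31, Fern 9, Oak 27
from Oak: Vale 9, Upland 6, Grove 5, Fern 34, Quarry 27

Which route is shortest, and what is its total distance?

Option A: 36 + 27 + 5 + 29 + 28 + 15 = 140
Option B: 15 + 11 + 31 + 27 + 34 + 35 = 153
Option C: 14 + 11 + 6 + 34 + 9 + 36 = 110

Shortest is Option C, total 110 blocks.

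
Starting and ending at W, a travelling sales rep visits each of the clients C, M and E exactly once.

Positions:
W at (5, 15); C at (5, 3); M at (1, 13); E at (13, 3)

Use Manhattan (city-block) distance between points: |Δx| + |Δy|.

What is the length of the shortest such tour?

Minimum total distance: 48.

There are 3 distinct closed tours to check (reversals are equivalent).
W → C → M → E → W: 12+14+22+20 = 68
W → C → E → M → W: 12+8+22+6 = 48
W → M → C → E → W: 6+14+8+20 = 48
The minimum is 48.
One optimal route: W → C → E → M → W (or its reverse).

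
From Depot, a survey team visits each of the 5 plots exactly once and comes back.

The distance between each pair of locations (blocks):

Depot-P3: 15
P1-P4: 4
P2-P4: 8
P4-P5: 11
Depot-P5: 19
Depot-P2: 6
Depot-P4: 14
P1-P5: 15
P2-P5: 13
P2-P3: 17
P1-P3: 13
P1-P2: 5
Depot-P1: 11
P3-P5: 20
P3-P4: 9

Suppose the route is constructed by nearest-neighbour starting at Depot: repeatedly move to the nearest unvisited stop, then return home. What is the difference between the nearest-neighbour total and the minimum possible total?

Excess over optimum: 2 blocks.

Depot: P2=6, P1=11, P4=14, P3=15, P5=19 ⇒ P2
P2: P1=5, P4=8, P5=13, P3=17 ⇒ P1
P1: P4=4, P3=13, P5=15 ⇒ P4
P4: P3=9, P5=11 ⇒ P3
P3: P5=20 ⇒ P5
NN route Depot → P2 → P1 → P4 → P3 → P5 → Depot costs 63.
Optimal: Depot → P2 → P1 → P4 → P5 → P3 → Depot costs 61 (by enumerating all 60 distinct tours).
Excess = 63 − 61 = 2.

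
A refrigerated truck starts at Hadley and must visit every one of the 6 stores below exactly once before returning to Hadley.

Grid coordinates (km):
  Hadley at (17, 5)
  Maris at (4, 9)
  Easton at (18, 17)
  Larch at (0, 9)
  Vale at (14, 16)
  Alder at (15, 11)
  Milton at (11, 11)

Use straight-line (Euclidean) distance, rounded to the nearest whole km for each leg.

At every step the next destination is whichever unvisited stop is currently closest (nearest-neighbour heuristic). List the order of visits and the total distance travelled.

Hadley → [Alder:6 / Milton:8 / Vale:11 / Easton:12 / Maris:14 / Larch:17] → Alder (6)
Alder → [Milton:4 / Vale:5 / Easton:7 / Maris:11 / Larch:15] → Milton (4)
Milton → [Vale:6 / Maris:7 / Easton:9 / Larch:11] → Vale (6)
Vale → [Easton:4 / Maris:12 / Larch:16] → Easton (4)
Easton → [Maris:16 / Larch:20] → Maris (16)
Maris → [Larch:4] → Larch (4)
Return Larch→Hadley: 17.
Total = 6 + 4 + 6 + 4 + 16 + 4 + 17 = 57.

Nearest-neighbour total = 57 km; route Hadley → Alder → Milton → Vale → Easton → Maris → Larch → Hadley.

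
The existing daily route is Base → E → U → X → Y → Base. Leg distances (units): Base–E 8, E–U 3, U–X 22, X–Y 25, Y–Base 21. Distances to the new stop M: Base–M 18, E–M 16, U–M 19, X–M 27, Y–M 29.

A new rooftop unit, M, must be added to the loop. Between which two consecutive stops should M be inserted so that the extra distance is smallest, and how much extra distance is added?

Adding 24 by placing M on the U–X leg.

Insertion cost between consecutive stops i–j is d(i,M) + d(M,j) − d(i,j):
  between Base and E: 18 + 16 − 8 = 26
  between E and U: 16 + 19 − 3 = 32
  between U and X: 19 + 27 − 22 = 24
  between X and Y: 27 + 29 − 25 = 31
  between Y and Base: 29 + 18 − 21 = 26
Cheapest insertion is between U and X, adding 24.
New total = 79 + 24 = 103.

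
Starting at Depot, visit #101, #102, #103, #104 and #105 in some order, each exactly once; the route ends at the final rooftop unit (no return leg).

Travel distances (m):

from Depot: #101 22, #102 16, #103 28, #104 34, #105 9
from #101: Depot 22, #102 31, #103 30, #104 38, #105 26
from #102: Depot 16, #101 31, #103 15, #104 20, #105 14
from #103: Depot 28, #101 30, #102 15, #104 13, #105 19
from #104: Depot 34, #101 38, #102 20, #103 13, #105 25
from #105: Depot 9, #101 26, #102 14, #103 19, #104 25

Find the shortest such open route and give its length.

Minimum one-way distance = 86 m.

There are 5! = 120 possible orderings.
Depot→#101→#102→#103→#104→#105: 22+31+15+13+25 = 106
Depot→#101→#102→#103→#105→#104: 22+31+15+19+25 = 112
Depot→#101→#102→#104→#103→#105: 22+31+20+13+19 = 105
Depot→#101→#102→#104→#105→#103: 22+31+20+25+19 = 117
Depot→#101→#102→#105→#103→#104: 22+31+14+19+13 = 99
Depot→#101→#102→#105→#104→#103: 22+31+14+25+13 = 105
Depot→#101→#103→#102→#104→#105: 22+30+15+20+25 = 112
Depot→#101→#103→#102→#105→#104: 22+30+15+14+25 = 106
Depot→#101→#103→#104→#102→#105: 22+30+13+20+14 = 99
Depot→#101→#103→#104→#105→#102: 22+30+13+25+14 = 104
Depot→#101→#103→#105→#102→#104: 22+30+19+14+20 = 105
Depot→#101→#103→#105→#104→#102: 22+30+19+25+20 = 116
Depot→#101→#104→#102→#103→#105: 22+38+20+15+19 = 114
Depot→#101→#104→#102→#105→#103: 22+38+20+14+19 = 113
… (106 more)
Depot→#105→#102→#104→#103→#101: 9+14+20+13+30 = 86  ← best
The minimum is 86.
One shortest path: Depot → #105 → #102 → #104 → #103 → #101.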